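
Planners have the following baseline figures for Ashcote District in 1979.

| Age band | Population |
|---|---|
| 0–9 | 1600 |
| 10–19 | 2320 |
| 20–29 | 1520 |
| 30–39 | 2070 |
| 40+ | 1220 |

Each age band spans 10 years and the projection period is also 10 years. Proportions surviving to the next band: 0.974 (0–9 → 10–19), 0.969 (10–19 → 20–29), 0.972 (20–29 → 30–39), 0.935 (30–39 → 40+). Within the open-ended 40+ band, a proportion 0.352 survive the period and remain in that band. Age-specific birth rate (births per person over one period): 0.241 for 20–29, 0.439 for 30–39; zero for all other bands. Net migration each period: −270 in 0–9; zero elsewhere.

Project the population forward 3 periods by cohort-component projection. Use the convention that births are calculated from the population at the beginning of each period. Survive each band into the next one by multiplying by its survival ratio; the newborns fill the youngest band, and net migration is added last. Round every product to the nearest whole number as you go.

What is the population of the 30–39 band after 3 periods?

1468

— Period 1 —
Births: 1520 × 0.241 = 366  |  2070 × 0.439 = 909 → total 1275
10–19: 1600 × 0.974 = 1558
20–29: 2320 × 0.969 = 2248
30–39: 1520 × 0.972 = 1477
40+: 2070 × 0.935 + 1220 × 0.352 = 1935 + 429 = 2364
Net migration: 0–9 − 270 → 1005
Population now: 0–9=1005, 10–19=1558, 20–29=2248, 30–39=1477, 40+=2364
— Period 2 —
Births: 2248 × 0.241 = 542  |  1477 × 0.439 = 648 → total 1190
10–19: 1005 × 0.974 = 979
20–29: 1558 × 0.969 = 1510
30–39: 2248 × 0.972 = 2185
40+: 1477 × 0.935 + 2364 × 0.352 = 1381 + 832 = 2213
Net migration: 0–9 − 270 → 920
Population now: 0–9=920, 10–19=979, 20–29=1510, 30–39=2185, 40+=2213
— Period 3 —
Births: 1510 × 0.241 = 364  |  2185 × 0.439 = 959 → total 1323
10–19: 920 × 0.974 = 896
20–29: 979 × 0.969 = 949
30–39: 1510 × 0.972 = 1468
40+: 2185 × 0.935 + 2213 × 0.352 = 2043 + 779 = 2822
Net migration: 0–9 − 270 → 1053
Population now: 0–9=1053, 10–19=896, 20–29=949, 30–39=1468, 40+=2822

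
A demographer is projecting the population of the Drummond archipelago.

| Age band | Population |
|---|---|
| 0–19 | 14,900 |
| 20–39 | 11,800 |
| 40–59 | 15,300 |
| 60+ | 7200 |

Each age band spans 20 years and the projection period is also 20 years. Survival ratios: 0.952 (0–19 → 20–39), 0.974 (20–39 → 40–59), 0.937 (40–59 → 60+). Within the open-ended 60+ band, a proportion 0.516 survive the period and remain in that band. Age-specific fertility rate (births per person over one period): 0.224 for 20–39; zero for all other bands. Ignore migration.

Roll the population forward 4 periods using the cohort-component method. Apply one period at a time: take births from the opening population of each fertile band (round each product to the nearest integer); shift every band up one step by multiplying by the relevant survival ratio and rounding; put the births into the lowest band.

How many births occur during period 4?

678

Let band 1 be 0–19 through band 4 = 60+.
— Period 1 —
Births: 11800 * 0.224 = 2643
Band 2: 14900 * 0.952 = 14185
Band 3: 11800 * 0.974 = 11493
Band 4: 15300 * 0.937 + 7200 * 0.516 = 14336 + 3715 = 18051
End of period: [2643, 14185, 11493, 18051]
— Period 2 —
Births: 14185 * 0.224 = 3177
Band 2: 2643 * 0.952 = 2516
Band 3: 14185 * 0.974 = 13816
Band 4: 11493 * 0.937 + 18051 * 0.516 = 10769 + 9314 = 20083
End of period: [3177, 2516, 13816, 20083]
— Period 3 —
Births: 2516 * 0.224 = 564
Band 2: 3177 * 0.952 = 3025
Band 3: 2516 * 0.974 = 2451
Band 4: 13816 * 0.937 + 20083 * 0.516 = 12946 + 10363 = 23309
End of period: [564, 3025, 2451, 23309]
— Period 4 —
Births: 3025 * 0.224 = 678
Band 2: 564 * 0.952 = 537
Band 3: 3025 * 0.974 = 2946
Band 4: 2451 * 0.937 + 23309 * 0.516 = 2297 + 12027 = 14324
End of period: [678, 537, 2946, 14324]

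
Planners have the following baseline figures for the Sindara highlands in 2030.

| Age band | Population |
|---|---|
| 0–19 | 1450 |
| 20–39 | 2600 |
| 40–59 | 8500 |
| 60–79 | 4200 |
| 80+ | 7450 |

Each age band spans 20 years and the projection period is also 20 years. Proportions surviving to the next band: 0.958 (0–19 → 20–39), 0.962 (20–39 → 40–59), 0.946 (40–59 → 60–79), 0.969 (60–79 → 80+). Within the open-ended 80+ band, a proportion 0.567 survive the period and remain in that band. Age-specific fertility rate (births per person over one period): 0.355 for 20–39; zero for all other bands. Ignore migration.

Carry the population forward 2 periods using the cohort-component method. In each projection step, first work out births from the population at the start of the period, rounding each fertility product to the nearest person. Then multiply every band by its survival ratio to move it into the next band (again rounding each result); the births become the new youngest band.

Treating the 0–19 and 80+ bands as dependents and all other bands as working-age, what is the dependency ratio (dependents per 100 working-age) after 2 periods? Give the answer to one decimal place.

283.2

[period 1]
Births: 2600 × 0.355 = 923
20–39: 1450 × 0.958 = 1389
40–59: 2600 × 0.962 = 2501
60–79: 8500 × 0.946 = 8041
80+: 4200 × 0.969 + 7450 × 0.567 = 4070 + 4224 = 8294
→ [923, 1389, 2501, 8041, 8294]
[period 2]
Births: 1389 × 0.355 = 493
20–39: 923 × 0.958 = 884
40–59: 1389 × 0.962 = 1336
60–79: 2501 × 0.946 = 2366
80+: 8041 × 0.969 + 8294 × 0.567 = 7792 + 4703 = 12495
→ [493, 884, 1336, 2366, 12495]
Dependents (band 0–19 + band 80+) = 493 + 12495 = 12988; working-age = 4586; ratio = 12988/4586 × 100 = 283.2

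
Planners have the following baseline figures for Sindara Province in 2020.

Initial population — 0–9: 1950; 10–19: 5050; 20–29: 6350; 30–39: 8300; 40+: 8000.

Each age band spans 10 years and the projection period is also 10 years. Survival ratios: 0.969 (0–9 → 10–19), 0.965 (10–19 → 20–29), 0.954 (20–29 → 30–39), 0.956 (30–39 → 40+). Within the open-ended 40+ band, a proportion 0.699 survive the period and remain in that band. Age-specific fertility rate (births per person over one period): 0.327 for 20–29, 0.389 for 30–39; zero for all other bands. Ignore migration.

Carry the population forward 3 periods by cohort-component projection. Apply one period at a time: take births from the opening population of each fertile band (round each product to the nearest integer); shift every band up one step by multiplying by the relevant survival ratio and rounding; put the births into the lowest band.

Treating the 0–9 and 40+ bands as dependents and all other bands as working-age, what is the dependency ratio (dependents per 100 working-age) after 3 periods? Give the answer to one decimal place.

Call the groups 1 to 5, youngest first.
Period 1:
Births: 6350 × 0.327 = 2076 ; 8300 × 0.389 = 3229 — total 5305
Group 2: 1950 × 0.969 = 1890
Group 3: 5050 × 0.965 = 4873
Group 4: 6350 × 0.954 = 6058
Group 5: 8300 × 0.956 + 8000 × 0.699 = 7935 + 5592 = 13527
End of period: [5305, 1890, 4873, 6058, 13527]
Period 2:
Births: 4873 × 0.327 = 1593 ; 6058 × 0.389 = 2357 — total 3950
Group 2: 5305 × 0.969 = 5141
Group 3: 1890 × 0.965 = 1824
Group 4: 4873 × 0.954 = 4649
Group 5: 6058 × 0.956 + 13527 × 0.699 = 5791 + 9455 = 15246
End of period: [3950, 5141, 1824, 4649, 15246]
Period 3:
Births: 1824 × 0.327 = 596 ; 4649 × 0.389 = 1808 — total 2404
Group 2: 3950 × 0.969 = 3828
Group 3: 5141 × 0.965 = 4961
Group 4: 1824 × 0.954 = 1740
Group 5: 4649 × 0.956 + 15246 × 0.699 = 4444 + 10657 = 15101
End of period: [2404, 3828, 4961, 1740, 15101]
Dependents (band 0–9 + band 40+) = 2404 + 15101 = 17505; working-age = 10529; ratio = 17505/10529 × 100 = 166.3

166.3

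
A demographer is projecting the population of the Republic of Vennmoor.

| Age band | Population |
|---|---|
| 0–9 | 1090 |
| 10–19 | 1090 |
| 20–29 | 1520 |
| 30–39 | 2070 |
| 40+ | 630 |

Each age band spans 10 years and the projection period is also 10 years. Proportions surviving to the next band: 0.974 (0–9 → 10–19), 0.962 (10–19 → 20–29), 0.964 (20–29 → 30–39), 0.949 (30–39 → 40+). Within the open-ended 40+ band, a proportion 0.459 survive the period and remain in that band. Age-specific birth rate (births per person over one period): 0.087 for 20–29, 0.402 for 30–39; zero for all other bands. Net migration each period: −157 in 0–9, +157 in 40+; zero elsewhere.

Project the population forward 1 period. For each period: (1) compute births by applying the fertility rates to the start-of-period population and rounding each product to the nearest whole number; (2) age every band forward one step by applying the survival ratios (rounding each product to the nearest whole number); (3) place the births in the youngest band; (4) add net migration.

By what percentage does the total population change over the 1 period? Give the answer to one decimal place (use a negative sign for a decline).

6.1

Let band 1 be 0–9 through band 5 = 40+.
After projecting period 1:
Births: 1520 × 0.087 = 132  |  2070 × 0.402 = 832 → 964
Band 2: 1090 × 0.974 = 1062
Band 3: 1090 × 0.962 = 1049
Band 4: 1520 × 0.964 = 1465
Band 5: 2070 × 0.949 + 630 × 0.459 = 1964 + 289 = 2253
Net migration: Band 1 − 157 → 807; Band 5 + 157 → 2410
End of period: [807, 1062, 1049, 1465, 2410]
Total: 6400 → 6793; change = 393; percentage change = 6.1%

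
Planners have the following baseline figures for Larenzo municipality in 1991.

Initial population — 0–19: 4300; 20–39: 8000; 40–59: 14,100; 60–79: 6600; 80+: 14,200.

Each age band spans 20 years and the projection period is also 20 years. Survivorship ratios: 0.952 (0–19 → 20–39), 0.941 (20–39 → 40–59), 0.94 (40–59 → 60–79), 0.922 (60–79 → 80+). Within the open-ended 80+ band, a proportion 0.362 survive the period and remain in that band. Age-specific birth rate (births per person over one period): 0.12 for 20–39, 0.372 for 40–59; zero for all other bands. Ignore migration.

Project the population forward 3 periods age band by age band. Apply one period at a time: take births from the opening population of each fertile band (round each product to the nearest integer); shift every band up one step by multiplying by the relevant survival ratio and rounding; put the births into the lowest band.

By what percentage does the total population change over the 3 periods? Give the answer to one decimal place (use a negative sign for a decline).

Call the bands 1 to 5, youngest first.
Period 1:
Births: 8000 × 0.12 = 960, 14100 × 0.372 = 5245 — total 6205
Band 2: 4300 × 0.952 = 4094
Band 3: 8000 × 0.941 = 7528
Band 4: 14100 × 0.94 = 13254
Band 5: 6600 × 0.922 + 14200 × 0.362 = 6085 + 5140 = 11225
→ [6205, 4094, 7528, 13254, 11225]
Period 2:
Births: 4094 × 0.12 = 491, 7528 × 0.372 = 2800 — total 3291
Band 2: 6205 × 0.952 = 5907
Band 3: 4094 × 0.941 = 3852
Band 4: 7528 × 0.94 = 7076
Band 5: 13254 × 0.922 + 11225 × 0.362 = 12220 + 4063 = 16283
→ [3291, 5907, 3852, 7076, 16283]
Period 3:
Births: 5907 × 0.12 = 709, 3852 × 0.372 = 1433 — total 2142
Band 2: 3291 × 0.952 = 3133
Band 3: 5907 × 0.941 = 5558
Band 4: 3852 × 0.94 = 3621
Band 5: 7076 × 0.922 + 16283 × 0.362 = 6524 + 5894 = 12418
→ [2142, 3133, 5558, 3621, 12418]
Total: 47200 → 26872; change = -20328; percentage change = -43.1%

-43.1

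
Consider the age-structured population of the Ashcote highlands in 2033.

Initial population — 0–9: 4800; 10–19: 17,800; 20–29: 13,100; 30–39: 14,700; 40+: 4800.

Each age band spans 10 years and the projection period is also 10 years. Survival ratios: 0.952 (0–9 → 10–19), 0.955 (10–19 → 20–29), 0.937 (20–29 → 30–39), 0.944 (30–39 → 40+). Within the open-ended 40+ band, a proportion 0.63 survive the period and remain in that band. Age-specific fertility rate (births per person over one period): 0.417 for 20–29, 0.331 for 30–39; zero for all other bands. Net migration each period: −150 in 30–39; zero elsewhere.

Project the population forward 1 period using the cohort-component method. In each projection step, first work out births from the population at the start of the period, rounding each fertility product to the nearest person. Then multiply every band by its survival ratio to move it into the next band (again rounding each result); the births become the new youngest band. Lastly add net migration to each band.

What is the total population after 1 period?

60924

[period 1]
Births: 13100 * 0.417 = 5463 ; 14700 * 0.331 = 4866 → 10329
10–19: 4800 * 0.952 = 4570
20–29: 17800 * 0.955 = 16999
30–39: 13100 * 0.937 = 12275
40+: 14700 * 0.944 + 4800 * 0.63 = 13877 + 3024 = 16901
Net migration: 30–39 − 150 → 12125
Giving 10329 / 4570 / 16999 / 12125 / 16901.
Total after period 1: 10329 + 4570 + 16999 + 12125 + 16901 = 60924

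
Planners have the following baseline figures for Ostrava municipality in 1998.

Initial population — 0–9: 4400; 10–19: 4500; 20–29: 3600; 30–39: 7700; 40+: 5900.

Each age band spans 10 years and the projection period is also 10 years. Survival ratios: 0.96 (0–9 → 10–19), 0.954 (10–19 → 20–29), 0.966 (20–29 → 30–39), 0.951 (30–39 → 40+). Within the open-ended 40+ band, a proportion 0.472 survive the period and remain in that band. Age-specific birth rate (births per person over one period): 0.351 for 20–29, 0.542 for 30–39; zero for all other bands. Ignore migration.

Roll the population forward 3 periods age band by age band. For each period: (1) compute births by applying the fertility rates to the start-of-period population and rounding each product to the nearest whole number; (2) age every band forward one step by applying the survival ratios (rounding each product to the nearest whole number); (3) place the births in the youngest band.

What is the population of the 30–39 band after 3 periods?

Period 1.
Births: 3600 * 0.351 = 1264  |  7700 * 0.542 = 4173 ⇒ total 5437
10–19: 4400 * 0.96 = 4224
20–29: 4500 * 0.954 = 4293
30–39: 3600 * 0.966 = 3478
40+: 7700 * 0.951 + 5900 * 0.472 = 7323 + 2785 = 10108
Giving 5437 / 4224 / 4293 / 3478 / 10108.
Period 2.
Births: 4293 * 0.351 = 1507  |  3478 * 0.542 = 1885 ⇒ total 3392
10–19: 5437 * 0.96 = 5220
20–29: 4224 * 0.954 = 4030
30–39: 4293 * 0.966 = 4147
40+: 3478 * 0.951 + 10108 * 0.472 = 3308 + 4771 = 8079
Giving 3392 / 5220 / 4030 / 4147 / 8079.
Period 3.
Births: 4030 * 0.351 = 1415  |  4147 * 0.542 = 2248 ⇒ total 3663
10–19: 3392 * 0.96 = 3256
20–29: 5220 * 0.954 = 4980
30–39: 4030 * 0.966 = 3893
40+: 4147 * 0.951 + 8079 * 0.472 = 3944 + 3813 = 7757
Giving 3663 / 3256 / 4980 / 3893 / 7757.

3893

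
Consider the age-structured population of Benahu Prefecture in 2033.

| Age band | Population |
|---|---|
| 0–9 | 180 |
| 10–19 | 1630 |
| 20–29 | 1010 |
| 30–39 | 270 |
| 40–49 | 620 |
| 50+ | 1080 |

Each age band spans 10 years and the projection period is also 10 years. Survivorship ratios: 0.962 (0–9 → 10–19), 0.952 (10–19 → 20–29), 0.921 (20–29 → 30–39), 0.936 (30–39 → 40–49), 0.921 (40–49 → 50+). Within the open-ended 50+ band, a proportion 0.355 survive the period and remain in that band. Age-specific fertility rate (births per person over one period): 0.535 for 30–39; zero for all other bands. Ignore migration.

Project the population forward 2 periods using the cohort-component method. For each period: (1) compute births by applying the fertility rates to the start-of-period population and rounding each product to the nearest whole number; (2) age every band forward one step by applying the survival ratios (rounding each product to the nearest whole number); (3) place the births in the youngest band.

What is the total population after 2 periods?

3673

Period 1:
Births: 270 × 0.535 = 144
10–19: 180 × 0.962 = 173
20–29: 1630 × 0.952 = 1552
30–39: 1010 × 0.921 = 930
40–49: 270 × 0.936 = 253
50+: 620 × 0.921 + 1080 × 0.355 = 571 + 383 = 954
Population now: 0–9=144, 10–19=173, 20–29=1552, 30–39=930, 40–49=253, 50+=954
Period 2:
Births: 930 × 0.535 = 498
10–19: 144 × 0.962 = 139
20–29: 173 × 0.952 = 165
30–39: 1552 × 0.921 = 1429
40–49: 930 × 0.936 = 870
50+: 253 × 0.921 + 954 × 0.355 = 233 + 339 = 572
Population now: 0–9=498, 10–19=139, 20–29=165, 30–39=1429, 40–49=870, 50+=572
Total after period 2: 498 + 139 + 165 + 1429 + 870 + 572 = 3673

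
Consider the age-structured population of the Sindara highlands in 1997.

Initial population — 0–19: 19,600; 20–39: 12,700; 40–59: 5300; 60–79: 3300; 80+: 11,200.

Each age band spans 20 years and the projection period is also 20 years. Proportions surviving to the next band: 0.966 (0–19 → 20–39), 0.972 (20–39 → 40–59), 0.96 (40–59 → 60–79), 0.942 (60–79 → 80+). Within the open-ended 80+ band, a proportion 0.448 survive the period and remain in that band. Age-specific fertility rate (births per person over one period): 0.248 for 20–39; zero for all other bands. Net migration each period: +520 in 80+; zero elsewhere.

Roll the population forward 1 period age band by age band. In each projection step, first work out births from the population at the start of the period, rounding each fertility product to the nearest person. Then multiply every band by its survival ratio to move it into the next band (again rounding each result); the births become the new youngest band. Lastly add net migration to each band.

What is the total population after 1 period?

48163

Let group 1 be 0–19 through group 5 = 80+.
— Period 1 —
Births: 12700 × 0.248 = 3150
Group 2: 19600 × 0.966 = 18934
Group 3: 12700 × 0.972 = 12344
Group 4: 5300 × 0.96 = 5088
Group 5: 3300 × 0.942 + 11200 × 0.448 = 3109 + 5018 = 8127
Net migration: Group 5 + 520 → 8647
→ [3150, 18934, 12344, 5088, 8647]
Total after period 1: 3150 + 18934 + 12344 + 5088 + 8647 = 48163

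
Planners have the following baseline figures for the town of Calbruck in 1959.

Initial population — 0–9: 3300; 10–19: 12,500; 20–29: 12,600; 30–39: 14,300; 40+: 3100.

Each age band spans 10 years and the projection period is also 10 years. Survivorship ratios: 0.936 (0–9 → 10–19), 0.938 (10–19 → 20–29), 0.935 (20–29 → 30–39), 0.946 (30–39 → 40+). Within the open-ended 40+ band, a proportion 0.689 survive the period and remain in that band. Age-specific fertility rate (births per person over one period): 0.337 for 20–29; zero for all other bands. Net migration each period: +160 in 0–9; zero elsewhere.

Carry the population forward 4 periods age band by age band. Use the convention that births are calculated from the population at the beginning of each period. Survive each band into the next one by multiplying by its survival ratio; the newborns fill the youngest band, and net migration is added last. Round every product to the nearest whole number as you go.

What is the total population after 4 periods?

Let band 1 be 0–9 through band 5 = 40+.
After projecting period 1:
Births: 12600 × 0.337 = 4246
Band 2: 3300 × 0.936 = 3089
Band 3: 12500 × 0.938 = 11725
Band 4: 12600 × 0.935 = 11781
Band 5: 14300 × 0.946 + 3100 × 0.689 = 13528 + 2136 = 15664
Net migration: Band 1 + 160 → 4406
Population now: 0–9=4406, 10–19=3089, 20–29=11725, 30–39=11781, 40+=15664
After projecting period 2:
Births: 11725 × 0.337 = 3951
Band 2: 4406 × 0.936 = 4124
Band 3: 3089 × 0.938 = 2897
Band 4: 11725 × 0.935 = 10963
Band 5: 11781 × 0.946 + 15664 × 0.689 = 11145 + 10792 = 21937
Net migration: Band 1 + 160 → 4111
Population now: 0–9=4111, 10–19=4124, 20–29=2897, 30–39=10963, 40+=21937
After projecting period 3:
Births: 2897 × 0.337 = 976
Band 2: 4111 × 0.936 = 3848
Band 3: 4124 × 0.938 = 3868
Band 4: 2897 × 0.935 = 2709
Band 5: 10963 × 0.946 + 21937 × 0.689 = 10371 + 15115 = 25486
Net migration: Band 1 + 160 → 1136
Population now: 0–9=1136, 10–19=3848, 20–29=3868, 30–39=2709, 40+=25486
After projecting period 4:
Births: 3868 × 0.337 = 1304
Band 2: 1136 × 0.936 = 1063
Band 3: 3848 × 0.938 = 3609
Band 4: 3868 × 0.935 = 3617
Band 5: 2709 × 0.946 + 25486 × 0.689 = 2563 + 17560 = 20123
Net migration: Band 1 + 160 → 1464
Population now: 0–9=1464, 10–19=1063, 20–29=3609, 30–39=3617, 40+=20123
Total after period 4: 1464 + 1063 + 3609 + 3617 + 20123 = 29876

29876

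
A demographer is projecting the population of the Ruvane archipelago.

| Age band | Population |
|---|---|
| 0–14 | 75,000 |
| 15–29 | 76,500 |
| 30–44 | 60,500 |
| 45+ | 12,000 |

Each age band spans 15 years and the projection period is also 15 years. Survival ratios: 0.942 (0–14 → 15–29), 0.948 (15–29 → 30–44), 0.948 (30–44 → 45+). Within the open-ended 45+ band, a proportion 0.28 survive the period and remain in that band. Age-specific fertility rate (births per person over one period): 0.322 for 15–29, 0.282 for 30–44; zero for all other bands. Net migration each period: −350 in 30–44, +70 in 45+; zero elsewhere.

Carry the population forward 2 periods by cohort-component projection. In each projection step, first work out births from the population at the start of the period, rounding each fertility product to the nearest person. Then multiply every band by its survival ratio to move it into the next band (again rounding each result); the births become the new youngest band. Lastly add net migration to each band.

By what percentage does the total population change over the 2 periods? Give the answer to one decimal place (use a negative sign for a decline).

Call the groups 1 to 4, youngest first.
[period 1]
Births: 76500 × 0.322 = 24633  |  60500 × 0.282 = 17061 → 41694
Group 2: 75000 × 0.942 = 70650
Group 3: 76500 × 0.948 = 72522
Group 4: 60500 × 0.948 + 12000 × 0.28 = 57354 + 3360 = 60714
Net migration: Group 3 − 350 → 72172; Group 4 + 70 → 60784
End of period: [41694, 70650, 72172, 60784]
[period 2]
Births: 70650 × 0.322 = 22749  |  72172 × 0.282 = 20353 → 43102
Group 2: 41694 × 0.942 = 39276
Group 3: 70650 × 0.948 = 66976
Group 4: 72172 × 0.948 + 60784 × 0.28 = 68419 + 17020 = 85439
Net migration: Group 3 − 350 → 66626; Group 4 + 70 → 85509
End of period: [43102, 39276, 66626, 85509]
Total: 224000 → 234513; change = 10513; percentage change = 4.7%

4.7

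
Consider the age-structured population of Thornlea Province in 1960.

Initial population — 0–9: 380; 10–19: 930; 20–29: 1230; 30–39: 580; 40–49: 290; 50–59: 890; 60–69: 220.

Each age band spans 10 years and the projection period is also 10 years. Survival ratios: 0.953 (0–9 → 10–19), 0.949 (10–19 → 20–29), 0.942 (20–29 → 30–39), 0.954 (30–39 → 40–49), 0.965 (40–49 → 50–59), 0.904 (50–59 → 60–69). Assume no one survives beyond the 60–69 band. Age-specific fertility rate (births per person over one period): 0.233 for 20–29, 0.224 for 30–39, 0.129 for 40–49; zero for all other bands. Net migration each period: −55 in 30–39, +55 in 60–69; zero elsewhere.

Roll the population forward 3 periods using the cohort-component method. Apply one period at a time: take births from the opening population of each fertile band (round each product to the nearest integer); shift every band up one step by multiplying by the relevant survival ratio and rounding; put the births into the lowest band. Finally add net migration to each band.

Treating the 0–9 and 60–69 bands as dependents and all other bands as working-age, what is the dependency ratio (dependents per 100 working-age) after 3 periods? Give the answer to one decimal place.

31.6

Let group 1 be 0–9 through group 7 = 60–69.
After projecting period 1:
Births: 1230 * 0.233 = 287  |  580 * 0.224 = 130  |  290 * 0.129 = 37 → total 454
Group 2: 380 * 0.953 = 362
Group 3: 930 * 0.949 = 883
Group 4: 1230 * 0.942 = 1159
Group 5: 580 * 0.954 = 553
Group 6: 290 * 0.965 = 280
Group 7: 890 * 0.904 = 805
Net migration: Group 4 − 55 → 1104; Group 7 + 55 → 860
Population now: 0–9=454, 10–19=362, 20–29=883, 30–39=1104, 40–49=553, 50–59=280, 60–69=860
After projecting period 2:
Births: 883 * 0.233 = 206  |  1104 * 0.224 = 247  |  553 * 0.129 = 71 → total 524
Group 2: 454 * 0.953 = 433
Group 3: 362 * 0.949 = 344
Group 4: 883 * 0.942 = 832
Group 5: 1104 * 0.954 = 1053
Group 6: 553 * 0.965 = 534
Group 7: 280 * 0.904 = 253
Net migration: Group 4 − 55 → 777; Group 7 + 55 → 308
Population now: 0–9=524, 10–19=433, 20–29=344, 30–39=777, 40–49=1053, 50–59=534, 60–69=308
After projecting period 3:
Births: 344 * 0.233 = 80  |  777 * 0.224 = 174  |  1053 * 0.129 = 136 → total 390
Group 2: 524 * 0.953 = 499
Group 3: 433 * 0.949 = 411
Group 4: 344 * 0.942 = 324
Group 5: 777 * 0.954 = 741
Group 6: 1053 * 0.965 = 1016
Group 7: 534 * 0.904 = 483
Net migration: Group 4 − 55 → 269; Group 7 + 55 → 538
Population now: 0–9=390, 10–19=499, 20–29=411, 30–39=269, 40–49=741, 50–59=1016, 60–69=538
Dependents (band 0–9 + band 60–69) = 390 + 538 = 928; working-age = 2936; ratio = 928/2936 × 100 = 31.6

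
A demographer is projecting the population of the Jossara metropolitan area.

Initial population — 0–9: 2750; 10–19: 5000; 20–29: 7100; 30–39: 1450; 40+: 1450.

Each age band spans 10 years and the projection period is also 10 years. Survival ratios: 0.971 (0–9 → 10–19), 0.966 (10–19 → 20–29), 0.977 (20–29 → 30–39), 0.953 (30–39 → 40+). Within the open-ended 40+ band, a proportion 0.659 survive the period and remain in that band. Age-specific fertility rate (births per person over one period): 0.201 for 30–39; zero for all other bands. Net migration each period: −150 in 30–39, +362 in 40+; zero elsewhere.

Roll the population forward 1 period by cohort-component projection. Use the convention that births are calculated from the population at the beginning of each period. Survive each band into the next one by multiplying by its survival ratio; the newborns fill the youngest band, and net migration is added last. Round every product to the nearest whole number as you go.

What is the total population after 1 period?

[period 1]
Births: 1450 × 0.201 = 291
10–19: 2750 × 0.971 = 2670
20–29: 5000 × 0.966 = 4830
30–39: 7100 × 0.977 = 6937
40+: 1450 × 0.953 + 1450 × 0.659 = 1382 + 956 = 2338
Net migration: 30–39 − 150 → 6787; 40+ + 362 → 2700
Population now: 0–9=291, 10–19=2670, 20–29=4830, 30–39=6787, 40+=2700
Total after period 1: 291 + 2670 + 4830 + 6787 + 2700 = 17278

17278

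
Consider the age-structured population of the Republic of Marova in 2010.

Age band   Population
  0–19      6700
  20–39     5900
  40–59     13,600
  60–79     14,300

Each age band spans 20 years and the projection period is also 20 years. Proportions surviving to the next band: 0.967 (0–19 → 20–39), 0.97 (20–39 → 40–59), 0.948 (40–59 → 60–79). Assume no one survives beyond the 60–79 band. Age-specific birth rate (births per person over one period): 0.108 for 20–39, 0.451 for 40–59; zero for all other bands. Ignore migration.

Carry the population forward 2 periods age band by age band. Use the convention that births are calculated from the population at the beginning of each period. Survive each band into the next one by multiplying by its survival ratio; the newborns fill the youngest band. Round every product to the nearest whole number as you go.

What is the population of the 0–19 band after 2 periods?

3281

— Period 1 —
Births: 5900 * 0.108 = 637 ; 13600 * 0.451 = 6134 → total 6771
20–39: 6700 * 0.967 = 6479
40–59: 5900 * 0.97 = 5723
60–79: 13600 * 0.948 = 12893
End of period: [6771, 6479, 5723, 12893]
— Period 2 —
Births: 6479 * 0.108 = 700 ; 5723 * 0.451 = 2581 → total 3281
20–39: 6771 * 0.967 = 6548
40–59: 6479 * 0.97 = 6285
60–79: 5723 * 0.948 = 5425
End of period: [3281, 6548, 6285, 5425]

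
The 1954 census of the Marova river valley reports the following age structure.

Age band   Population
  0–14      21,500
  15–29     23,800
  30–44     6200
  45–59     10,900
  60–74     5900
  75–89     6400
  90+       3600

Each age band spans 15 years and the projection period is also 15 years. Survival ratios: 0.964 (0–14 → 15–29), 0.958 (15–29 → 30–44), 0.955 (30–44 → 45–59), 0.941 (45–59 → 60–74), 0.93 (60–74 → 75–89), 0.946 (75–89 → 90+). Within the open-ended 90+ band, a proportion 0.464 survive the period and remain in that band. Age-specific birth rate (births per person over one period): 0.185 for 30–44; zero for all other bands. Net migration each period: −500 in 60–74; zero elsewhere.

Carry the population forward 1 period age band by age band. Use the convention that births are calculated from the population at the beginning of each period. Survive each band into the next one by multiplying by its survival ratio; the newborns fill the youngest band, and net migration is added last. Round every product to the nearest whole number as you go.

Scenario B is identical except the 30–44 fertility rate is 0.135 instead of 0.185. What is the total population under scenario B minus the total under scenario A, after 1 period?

-310

(Bands numbered youngest = 1 to oldest = 7.)
Period 1.
Births: 6200 × 0.185 = 1147
Band 2: 21500 × 0.964 = 20726
Band 3: 23800 × 0.958 = 22800
Band 4: 6200 × 0.955 = 5921
Band 5: 10900 × 0.941 = 10257
Band 6: 5900 × 0.93 = 5487
Band 7: 6400 × 0.946 + 3600 × 0.464 = 6054 + 1670 = 7724
Net migration: Band 5 − 500 → 9757
Giving 1147 / 20726 / 22800 / 5921 / 9757 / 5487 / 7724.
Scenario A total after 1 period: 73562
Scenario B projection —
Period 1.
Births: 6200 × 0.135 = 837
Band 2: 21500 × 0.964 = 20726
Band 3: 23800 × 0.958 = 22800
Band 4: 6200 × 0.955 = 5921
Band 5: 10900 × 0.941 = 10257
Band 6: 5900 × 0.93 = 5487
Band 7: 6400 × 0.946 + 3600 × 0.464 = 6054 + 1670 = 7724
Net migration: Band 5 − 500 → 9757
Giving 837 / 20726 / 22800 / 5921 / 9757 / 5487 / 7724.
Scenario B total after 1 period: 73252
Difference B − A = 73252 − 73562 = -310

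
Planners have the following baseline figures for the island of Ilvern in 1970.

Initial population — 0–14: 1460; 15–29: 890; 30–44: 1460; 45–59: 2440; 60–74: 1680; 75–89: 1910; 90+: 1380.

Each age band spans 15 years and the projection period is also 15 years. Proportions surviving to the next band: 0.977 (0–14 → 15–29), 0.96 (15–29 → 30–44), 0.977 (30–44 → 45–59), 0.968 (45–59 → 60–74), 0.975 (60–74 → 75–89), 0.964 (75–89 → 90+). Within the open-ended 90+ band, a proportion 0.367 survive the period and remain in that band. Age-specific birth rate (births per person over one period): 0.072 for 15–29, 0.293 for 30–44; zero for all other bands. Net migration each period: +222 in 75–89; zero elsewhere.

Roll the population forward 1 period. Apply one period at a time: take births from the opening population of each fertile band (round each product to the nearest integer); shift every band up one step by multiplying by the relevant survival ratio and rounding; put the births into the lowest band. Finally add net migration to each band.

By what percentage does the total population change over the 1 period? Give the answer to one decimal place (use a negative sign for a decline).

-4.0

(Bands numbered youngest = 1 to oldest = 7.)
Period 1.
Births: 890 × 0.072 = 64, 1460 × 0.293 = 428 → total 492
Band 2: 1460 × 0.977 = 1426
Band 3: 890 × 0.96 = 854
Band 4: 1460 × 0.977 = 1426
Band 5: 2440 × 0.968 = 2362
Band 6: 1680 × 0.975 = 1638
Band 7: 1910 × 0.964 + 1380 × 0.367 = 1841 + 506 = 2347
Net migration: Band 6 + 222 → 1860
End of period: [492, 1426, 854, 1426, 2362, 1860, 2347]
Total: 11220 → 10767; change = -453; percentage change = -4.0%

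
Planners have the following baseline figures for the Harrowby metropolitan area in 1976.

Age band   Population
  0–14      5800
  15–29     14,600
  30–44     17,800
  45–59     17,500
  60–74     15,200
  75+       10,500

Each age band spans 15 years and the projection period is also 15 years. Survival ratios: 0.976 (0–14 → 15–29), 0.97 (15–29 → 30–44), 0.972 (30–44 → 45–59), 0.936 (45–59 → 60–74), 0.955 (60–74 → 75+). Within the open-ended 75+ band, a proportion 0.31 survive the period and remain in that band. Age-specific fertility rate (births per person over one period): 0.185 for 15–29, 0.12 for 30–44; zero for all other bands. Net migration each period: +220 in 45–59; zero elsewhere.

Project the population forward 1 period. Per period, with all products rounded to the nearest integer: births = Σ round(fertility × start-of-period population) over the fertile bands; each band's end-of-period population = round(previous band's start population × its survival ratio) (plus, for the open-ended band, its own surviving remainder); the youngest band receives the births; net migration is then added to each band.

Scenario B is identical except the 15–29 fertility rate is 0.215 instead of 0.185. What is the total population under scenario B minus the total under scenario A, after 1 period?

[period 1]
Births: 14600 * 0.185 = 2701  |  17800 * 0.12 = 2136 → 4837
15–29: 5800 * 0.976 = 5661
30–44: 14600 * 0.97 = 14162
45–59: 17800 * 0.972 = 17302
60–74: 17500 * 0.936 = 16380
75+: 15200 * 0.955 + 10500 * 0.31 = 14516 + 3255 = 17771
Net migration: 45–59 + 220 → 17522
Population now: 0–14=4837, 15–29=5661, 30–44=14162, 45–59=17522, 60–74=16380, 75+=17771
Scenario A total after 1 period: 76333
Scenario B projection —
[period 1]
Births: 14600 * 0.215 = 3139  |  17800 * 0.12 = 2136 → 5275
15–29: 5800 * 0.976 = 5661
30–44: 14600 * 0.97 = 14162
45–59: 17800 * 0.972 = 17302
60–74: 17500 * 0.936 = 16380
75+: 15200 * 0.955 + 10500 * 0.31 = 14516 + 3255 = 17771
Net migration: 45–59 + 220 → 17522
Population now: 0–14=5275, 15–29=5661, 30–44=14162, 45–59=17522, 60–74=16380, 75+=17771
Scenario B total after 1 period: 76771
Difference B − A = 76771 − 76333 = 438

438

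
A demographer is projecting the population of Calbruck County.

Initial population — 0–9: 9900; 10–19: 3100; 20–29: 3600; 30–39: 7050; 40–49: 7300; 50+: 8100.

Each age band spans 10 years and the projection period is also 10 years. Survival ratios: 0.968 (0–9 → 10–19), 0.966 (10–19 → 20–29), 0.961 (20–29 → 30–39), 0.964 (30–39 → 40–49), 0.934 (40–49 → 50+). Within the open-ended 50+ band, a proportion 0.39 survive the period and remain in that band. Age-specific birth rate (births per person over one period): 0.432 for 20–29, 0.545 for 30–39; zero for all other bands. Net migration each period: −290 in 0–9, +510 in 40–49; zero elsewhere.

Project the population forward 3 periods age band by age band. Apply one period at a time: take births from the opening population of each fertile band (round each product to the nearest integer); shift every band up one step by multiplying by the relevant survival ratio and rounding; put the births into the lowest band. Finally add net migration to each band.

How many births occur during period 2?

[period 1]
Births: 3600 × 0.432 = 1555, 7050 × 0.545 = 3842 — total 5397
10–19: 9900 × 0.968 = 9583
20–29: 3100 × 0.966 = 2995
30–39: 3600 × 0.961 = 3460
40–49: 7050 × 0.964 = 6796
50+: 7300 × 0.934 + 8100 × 0.39 = 6818 + 3159 = 9977
Net migration: 0–9 − 290 → 5107; 40–49 + 510 → 7306
Giving 5107 / 9583 / 2995 / 3460 / 7306 / 9977.
[period 2]
Births: 2995 × 0.432 = 1294, 3460 × 0.545 = 1886 — total 3180
10–19: 5107 × 0.968 = 4944
20–29: 9583 × 0.966 = 9257
30–39: 2995 × 0.961 = 2878
40–49: 3460 × 0.964 = 3335
50+: 7306 × 0.934 + 9977 × 0.39 = 6824 + 3891 = 10715
Net migration: 0–9 − 290 → 2890; 40–49 + 510 → 3845
Giving 2890 / 4944 / 9257 / 2878 / 3845 / 10715.

3180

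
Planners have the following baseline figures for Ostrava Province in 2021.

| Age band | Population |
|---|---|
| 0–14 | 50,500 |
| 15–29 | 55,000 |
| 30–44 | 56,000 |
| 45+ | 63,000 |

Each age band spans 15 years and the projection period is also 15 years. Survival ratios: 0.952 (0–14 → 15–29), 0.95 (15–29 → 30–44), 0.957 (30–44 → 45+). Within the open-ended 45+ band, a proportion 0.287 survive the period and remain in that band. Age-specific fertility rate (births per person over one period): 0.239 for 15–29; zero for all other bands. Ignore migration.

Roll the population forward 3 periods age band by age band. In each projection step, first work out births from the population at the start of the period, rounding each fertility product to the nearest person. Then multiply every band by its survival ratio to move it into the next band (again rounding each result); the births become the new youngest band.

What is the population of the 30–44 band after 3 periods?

11888

Let group 1 be 0–14 through group 4 = 45+.
[period 1]
Births: 55000 × 0.239 = 13145
Group 2: 50500 × 0.952 = 48076
Group 3: 55000 × 0.95 = 52250
Group 4: 56000 × 0.957 + 63000 × 0.287 = 53592 + 18081 = 71673
End of period: [13145, 48076, 52250, 71673]
[period 2]
Births: 48076 × 0.239 = 11490
Group 2: 13145 × 0.952 = 12514
Group 3: 48076 × 0.95 = 45672
Group 4: 52250 × 0.957 + 71673 × 0.287 = 50003 + 20570 = 70573
End of period: [11490, 12514, 45672, 70573]
[period 3]
Births: 12514 × 0.239 = 2991
Group 2: 11490 × 0.952 = 10938
Group 3: 12514 × 0.95 = 11888
Group 4: 45672 × 0.957 + 70573 × 0.287 = 43708 + 20254 = 63962
End of period: [2991, 10938, 11888, 63962]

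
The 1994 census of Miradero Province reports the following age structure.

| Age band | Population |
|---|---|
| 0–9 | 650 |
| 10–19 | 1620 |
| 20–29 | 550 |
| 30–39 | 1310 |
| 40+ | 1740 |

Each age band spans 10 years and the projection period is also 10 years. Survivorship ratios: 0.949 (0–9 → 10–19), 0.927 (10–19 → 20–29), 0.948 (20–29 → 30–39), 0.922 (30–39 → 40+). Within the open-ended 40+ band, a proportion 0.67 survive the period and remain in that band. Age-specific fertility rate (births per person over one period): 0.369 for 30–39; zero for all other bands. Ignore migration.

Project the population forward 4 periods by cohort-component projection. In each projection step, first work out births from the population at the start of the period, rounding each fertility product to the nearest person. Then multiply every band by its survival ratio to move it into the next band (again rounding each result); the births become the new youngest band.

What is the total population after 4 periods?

3580

After projecting period 1:
Births: 1310 × 0.369 = 483
10–19: 650 × 0.949 = 617
20–29: 1620 × 0.927 = 1502
30–39: 550 × 0.948 = 521
40+: 1310 × 0.922 + 1740 × 0.67 = 1208 + 1166 = 2374
Population now: 0–9=483, 10–19=617, 20–29=1502, 30–39=521, 40+=2374
After projecting period 2:
Births: 521 × 0.369 = 192
10–19: 483 × 0.949 = 458
20–29: 617 × 0.927 = 572
30–39: 1502 × 0.948 = 1424
40+: 521 × 0.922 + 2374 × 0.67 = 480 + 1591 = 2071
Population now: 0–9=192, 10–19=458, 20–29=572, 30–39=1424, 40+=2071
After projecting period 3:
Births: 1424 × 0.369 = 525
10–19: 192 × 0.949 = 182
20–29: 458 × 0.927 = 425
30–39: 572 × 0.948 = 542
40+: 1424 × 0.922 + 2071 × 0.67 = 1313 + 1388 = 2701
Population now: 0–9=525, 10–19=182, 20–29=425, 30–39=542, 40+=2701
After projecting period 4:
Births: 542 × 0.369 = 200
10–19: 525 × 0.949 = 498
20–29: 182 × 0.927 = 169
30–39: 425 × 0.948 = 403
40+: 542 × 0.922 + 2701 × 0.67 = 500 + 1810 = 2310
Population now: 0–9=200, 10–19=498, 20–29=169, 30–39=403, 40+=2310
Total after period 4: 200 + 498 + 169 + 403 + 2310 = 3580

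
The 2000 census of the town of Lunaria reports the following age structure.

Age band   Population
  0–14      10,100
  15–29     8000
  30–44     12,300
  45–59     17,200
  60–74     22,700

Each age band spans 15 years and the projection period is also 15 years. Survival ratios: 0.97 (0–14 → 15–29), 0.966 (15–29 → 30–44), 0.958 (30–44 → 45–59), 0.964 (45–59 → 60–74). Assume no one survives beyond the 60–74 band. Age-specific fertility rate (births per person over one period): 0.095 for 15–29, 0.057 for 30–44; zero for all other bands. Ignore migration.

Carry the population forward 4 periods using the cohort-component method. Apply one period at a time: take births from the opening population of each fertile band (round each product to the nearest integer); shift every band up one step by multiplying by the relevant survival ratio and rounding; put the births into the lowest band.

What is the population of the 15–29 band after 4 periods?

654

Numbering the bands 1..5 from youngest to oldest:
Period 1.
Births: 8000 × 0.095 = 760  |  12300 × 0.057 = 701 — total 1461
Band 2: 10100 × 0.97 = 9797
Band 3: 8000 × 0.966 = 7728
Band 4: 12300 × 0.958 = 11783
Band 5: 17200 × 0.964 = 16581
Giving 1461 / 9797 / 7728 / 11783 / 16581.
Period 2.
Births: 9797 × 0.095 = 931  |  7728 × 0.057 = 440 — total 1371
Band 2: 1461 × 0.97 = 1417
Band 3: 9797 × 0.966 = 9464
Band 4: 7728 × 0.958 = 7403
Band 5: 11783 × 0.964 = 11359
Giving 1371 / 1417 / 9464 / 7403 / 11359.
Period 3.
Births: 1417 × 0.095 = 135  |  9464 × 0.057 = 539 — total 674
Band 2: 1371 × 0.97 = 1330
Band 3: 1417 × 0.966 = 1369
Band 4: 9464 × 0.958 = 9067
Band 5: 7403 × 0.964 = 7136
Giving 674 / 1330 / 1369 / 9067 / 7136.
Period 4.
Births: 1330 × 0.095 = 126  |  1369 × 0.057 = 78 — total 204
Band 2: 674 × 0.97 = 654
Band 3: 1330 × 0.966 = 1285
Band 4: 1369 × 0.958 = 1312
Band 5: 9067 × 0.964 = 8741
Giving 204 / 654 / 1285 / 1312 / 8741.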